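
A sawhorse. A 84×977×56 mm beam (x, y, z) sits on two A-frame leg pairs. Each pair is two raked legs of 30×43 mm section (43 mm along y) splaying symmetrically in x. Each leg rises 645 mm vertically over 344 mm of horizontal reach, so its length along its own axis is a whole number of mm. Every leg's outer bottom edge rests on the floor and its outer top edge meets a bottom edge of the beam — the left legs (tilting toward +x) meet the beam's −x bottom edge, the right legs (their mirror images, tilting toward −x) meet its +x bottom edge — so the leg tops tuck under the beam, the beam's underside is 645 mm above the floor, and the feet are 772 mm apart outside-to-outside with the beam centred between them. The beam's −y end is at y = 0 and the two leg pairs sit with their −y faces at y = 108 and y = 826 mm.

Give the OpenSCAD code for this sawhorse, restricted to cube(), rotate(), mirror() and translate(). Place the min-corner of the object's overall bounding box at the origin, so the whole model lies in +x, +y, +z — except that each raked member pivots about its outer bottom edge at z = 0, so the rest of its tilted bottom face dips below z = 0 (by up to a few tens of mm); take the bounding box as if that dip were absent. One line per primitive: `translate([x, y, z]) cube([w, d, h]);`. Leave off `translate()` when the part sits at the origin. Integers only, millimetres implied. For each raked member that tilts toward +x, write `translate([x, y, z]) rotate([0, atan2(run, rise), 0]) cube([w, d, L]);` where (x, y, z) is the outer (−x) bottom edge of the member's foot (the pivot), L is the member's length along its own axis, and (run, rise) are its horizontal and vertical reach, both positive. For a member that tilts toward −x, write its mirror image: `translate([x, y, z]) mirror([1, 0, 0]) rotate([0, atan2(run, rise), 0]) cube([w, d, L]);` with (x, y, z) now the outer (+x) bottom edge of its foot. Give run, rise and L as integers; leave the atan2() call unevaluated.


translate([344, 0, 645]) cube([84, 977, 56]);
translate([0, 108, 0]) rotate([0, atan2(344, 645), 0]) cube([30, 43, 731]);
translate([772, 108, 0]) mirror([1, 0, 0]) rotate([0, atan2(344, 645), 0]) cube([30, 43, 731]);
translate([0, 826, 0]) rotate([0, atan2(344, 645), 0]) cube([30, 43, 731]);
translate([772, 826, 0]) mirror([1, 0, 0]) rotate([0, atan2(344, 645), 0]) cube([30, 43, 731]);


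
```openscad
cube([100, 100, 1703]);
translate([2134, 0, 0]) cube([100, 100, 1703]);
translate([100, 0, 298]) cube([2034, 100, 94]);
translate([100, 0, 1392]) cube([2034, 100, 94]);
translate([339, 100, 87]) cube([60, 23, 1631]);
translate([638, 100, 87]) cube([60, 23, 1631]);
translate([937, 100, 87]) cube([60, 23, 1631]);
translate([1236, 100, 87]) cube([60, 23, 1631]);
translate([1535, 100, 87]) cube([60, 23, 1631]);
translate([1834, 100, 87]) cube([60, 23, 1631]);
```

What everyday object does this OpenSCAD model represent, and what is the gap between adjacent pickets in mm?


A fence section. The picket gap is 239 mm.

Two posts, two rails, 6 pickets — a fence section. Span 2034 mm holds 6 pickets of 60 mm with 7 equal gaps: ⌊(2034 − 6·60) / 7⌋ = 239 mm.


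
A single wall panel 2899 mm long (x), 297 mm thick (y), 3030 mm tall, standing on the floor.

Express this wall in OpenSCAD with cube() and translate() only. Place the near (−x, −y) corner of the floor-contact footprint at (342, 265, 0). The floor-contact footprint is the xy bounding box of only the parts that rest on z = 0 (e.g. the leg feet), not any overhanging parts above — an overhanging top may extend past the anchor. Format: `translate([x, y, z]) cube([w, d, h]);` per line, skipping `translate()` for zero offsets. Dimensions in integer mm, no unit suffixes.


translate([342, 265, 0]) cube([2899, 297, 3030]);


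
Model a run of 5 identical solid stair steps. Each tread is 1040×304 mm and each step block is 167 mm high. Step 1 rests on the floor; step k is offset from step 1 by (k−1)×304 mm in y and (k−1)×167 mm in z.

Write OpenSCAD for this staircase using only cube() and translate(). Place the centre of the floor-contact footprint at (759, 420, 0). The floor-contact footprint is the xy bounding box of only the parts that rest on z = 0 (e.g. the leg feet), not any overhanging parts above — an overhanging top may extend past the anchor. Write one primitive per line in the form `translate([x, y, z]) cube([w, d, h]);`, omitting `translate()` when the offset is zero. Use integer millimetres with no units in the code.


translate([239, 268, 0]) cube([1040, 304, 167]);
translate([239, 572, 167]) cube([1040, 304, 167]);
translate([239, 876, 334]) cube([1040, 304, 167]);
translate([239, 1180, 501]) cube([1040, 304, 167]);
translate([239, 1484, 668]) cube([1040, 304, 167]);


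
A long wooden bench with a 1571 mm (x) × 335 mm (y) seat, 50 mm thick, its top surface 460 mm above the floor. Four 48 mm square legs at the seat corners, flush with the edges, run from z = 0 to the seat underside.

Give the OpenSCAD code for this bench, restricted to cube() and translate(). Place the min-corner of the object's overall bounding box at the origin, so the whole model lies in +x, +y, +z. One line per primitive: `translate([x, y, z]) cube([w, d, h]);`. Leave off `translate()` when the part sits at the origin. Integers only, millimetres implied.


// leg_h = 460 − 50 = 410
translate([0, 0, 410]) cube([1571, 335, 50]);
cube([48, 48, 410]);
translate([0, 287, 0]) cube([48, 48, 410]);
translate([1523, 0, 0]) cube([48, 48, 410]);
translate([1523, 287, 0]) cube([48, 48, 410]);


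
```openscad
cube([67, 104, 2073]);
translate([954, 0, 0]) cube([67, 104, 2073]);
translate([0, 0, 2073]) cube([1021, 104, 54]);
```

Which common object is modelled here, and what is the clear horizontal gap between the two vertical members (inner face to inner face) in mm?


A door frame. The clear opening width is 887 mm.

Two 2073 mm tall posts with a header on top — a door frame. The left jamb is 67 mm wide at x = 0; the right jamb starts at x = 954. The clear opening is 954 − 67 = 887 mm.


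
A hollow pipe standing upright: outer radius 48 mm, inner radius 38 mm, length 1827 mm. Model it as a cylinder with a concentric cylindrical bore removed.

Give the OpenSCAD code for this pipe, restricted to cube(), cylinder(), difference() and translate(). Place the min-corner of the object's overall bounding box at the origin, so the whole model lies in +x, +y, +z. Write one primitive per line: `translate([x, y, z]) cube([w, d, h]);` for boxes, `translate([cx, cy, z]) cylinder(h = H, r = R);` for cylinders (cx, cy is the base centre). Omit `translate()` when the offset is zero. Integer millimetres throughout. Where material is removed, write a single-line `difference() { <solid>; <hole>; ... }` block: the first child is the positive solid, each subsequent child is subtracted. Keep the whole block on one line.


difference() { translate([48, 48, 0]) cylinder(h = 1827, r = 48); translate([48, 48, 0]) cylinder(h = 1827, r = 38); }


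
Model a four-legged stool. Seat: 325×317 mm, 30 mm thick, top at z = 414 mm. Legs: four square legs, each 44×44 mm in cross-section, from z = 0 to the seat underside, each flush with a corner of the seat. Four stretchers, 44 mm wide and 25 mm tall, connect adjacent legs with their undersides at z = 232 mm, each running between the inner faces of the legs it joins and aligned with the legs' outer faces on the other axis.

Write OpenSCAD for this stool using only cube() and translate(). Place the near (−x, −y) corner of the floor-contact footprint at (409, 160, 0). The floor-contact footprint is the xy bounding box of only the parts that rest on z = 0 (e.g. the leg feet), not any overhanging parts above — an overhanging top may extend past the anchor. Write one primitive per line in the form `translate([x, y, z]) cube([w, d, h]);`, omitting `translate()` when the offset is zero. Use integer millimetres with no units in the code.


// leg_h = 414 - 30 = 384
// stretcher span = 325 - 2*44 = 237
translate([409, 160, 384]) cube([325, 317, 30]);
translate([409, 160, 0]) cube([44, 44, 384]);
translate([690, 160, 0]) cube([44, 44, 384]);
translate([409, 433, 0]) cube([44, 44, 384]);
translate([690, 433, 0]) cube([44, 44, 384]);
translate([453, 160, 232]) cube([237, 44, 25]);
translate([453, 433, 232]) cube([237, 44, 25]);
translate([409, 204, 232]) cube([44, 229, 25]);
translate([690, 204, 232]) cube([44, 229, 25]);


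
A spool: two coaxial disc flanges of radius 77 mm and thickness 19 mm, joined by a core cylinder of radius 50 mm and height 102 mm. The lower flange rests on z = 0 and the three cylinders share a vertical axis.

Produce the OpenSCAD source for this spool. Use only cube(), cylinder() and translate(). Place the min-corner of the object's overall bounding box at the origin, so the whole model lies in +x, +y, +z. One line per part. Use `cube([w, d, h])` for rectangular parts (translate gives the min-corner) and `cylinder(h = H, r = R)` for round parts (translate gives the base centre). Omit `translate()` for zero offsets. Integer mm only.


translate([77, 77, 0]) cylinder(h = 19, r = 77);
translate([77, 77, 19]) cylinder(h = 102, r = 50);
translate([77, 77, 121]) cylinder(h = 19, r = 77);


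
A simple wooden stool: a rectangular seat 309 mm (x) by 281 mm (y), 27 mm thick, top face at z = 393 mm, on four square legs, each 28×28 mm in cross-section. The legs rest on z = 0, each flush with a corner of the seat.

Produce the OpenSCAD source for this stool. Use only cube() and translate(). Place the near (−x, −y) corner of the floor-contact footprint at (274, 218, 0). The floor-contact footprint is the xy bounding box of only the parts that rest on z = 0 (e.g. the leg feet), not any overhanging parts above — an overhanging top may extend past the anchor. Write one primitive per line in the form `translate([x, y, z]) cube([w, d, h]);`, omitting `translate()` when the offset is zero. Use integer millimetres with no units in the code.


translate([274, 218, 366]) cube([309, 281, 27]);
translate([274, 218, 0]) cube([28, 28, 366]);
translate([555, 218, 0]) cube([28, 28, 366]);
translate([274, 471, 0]) cube([28, 28, 366]);
translate([555, 471, 0]) cube([28, 28, 366]);


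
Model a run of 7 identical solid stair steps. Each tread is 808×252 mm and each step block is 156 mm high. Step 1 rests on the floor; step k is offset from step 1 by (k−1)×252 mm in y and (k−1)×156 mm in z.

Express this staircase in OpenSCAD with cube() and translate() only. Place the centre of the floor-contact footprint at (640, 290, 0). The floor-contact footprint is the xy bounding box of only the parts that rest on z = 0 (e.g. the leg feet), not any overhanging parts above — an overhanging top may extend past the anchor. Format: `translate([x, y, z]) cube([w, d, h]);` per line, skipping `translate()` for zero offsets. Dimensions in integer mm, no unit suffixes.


translate([236, 164, 0]) cube([808, 252, 156]);
translate([236, 416, 156]) cube([808, 252, 156]);
translate([236, 668, 312]) cube([808, 252, 156]);
translate([236, 920, 468]) cube([808, 252, 156]);
translate([236, 1172, 624]) cube([808, 252, 156]);
translate([236, 1424, 780]) cube([808, 252, 156]);
translate([236, 1676, 936]) cube([808, 252, 156]);


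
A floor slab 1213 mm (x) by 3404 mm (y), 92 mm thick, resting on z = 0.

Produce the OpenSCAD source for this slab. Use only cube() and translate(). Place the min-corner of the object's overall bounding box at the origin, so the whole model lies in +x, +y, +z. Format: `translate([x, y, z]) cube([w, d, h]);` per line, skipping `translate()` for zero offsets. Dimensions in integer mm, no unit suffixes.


cube([1213, 3404, 92]);


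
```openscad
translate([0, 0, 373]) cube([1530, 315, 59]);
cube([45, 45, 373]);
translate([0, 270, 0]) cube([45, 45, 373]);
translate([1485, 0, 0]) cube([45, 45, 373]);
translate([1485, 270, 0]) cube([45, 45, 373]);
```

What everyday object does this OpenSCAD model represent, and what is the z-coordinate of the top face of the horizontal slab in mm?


A bench. The seat-top height is 432 mm.

A long slab on four corner posts — a bench. The slab sits at z = 373 with thickness 59, so the top is 373 + 59 = 432 mm.


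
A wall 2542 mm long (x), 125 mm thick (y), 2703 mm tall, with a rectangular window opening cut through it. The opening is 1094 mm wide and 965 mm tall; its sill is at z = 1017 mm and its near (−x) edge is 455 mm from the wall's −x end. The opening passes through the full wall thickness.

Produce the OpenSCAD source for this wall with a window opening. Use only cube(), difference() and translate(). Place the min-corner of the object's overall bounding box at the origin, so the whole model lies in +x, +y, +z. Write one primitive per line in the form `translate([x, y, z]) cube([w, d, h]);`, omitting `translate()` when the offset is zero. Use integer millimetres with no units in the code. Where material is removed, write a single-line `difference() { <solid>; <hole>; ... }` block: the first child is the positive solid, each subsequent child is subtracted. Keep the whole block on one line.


difference() { cube([2542, 125, 2703]); translate([455, 0, 1017]) cube([1094, 125, 965]); }


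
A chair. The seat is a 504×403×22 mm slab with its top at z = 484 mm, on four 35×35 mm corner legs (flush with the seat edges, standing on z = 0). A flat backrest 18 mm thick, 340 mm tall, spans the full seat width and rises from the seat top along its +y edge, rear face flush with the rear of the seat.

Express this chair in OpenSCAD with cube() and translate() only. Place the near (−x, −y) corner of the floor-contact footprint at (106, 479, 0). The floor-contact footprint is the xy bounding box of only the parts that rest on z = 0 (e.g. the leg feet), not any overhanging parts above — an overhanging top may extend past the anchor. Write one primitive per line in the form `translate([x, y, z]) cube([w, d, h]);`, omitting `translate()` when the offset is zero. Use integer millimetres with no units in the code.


translate([106, 479, 462]) cube([504, 403, 22]);
translate([106, 479, 0]) cube([35, 35, 462]);
translate([575, 479, 0]) cube([35, 35, 462]);
translate([106, 847, 0]) cube([35, 35, 462]);
translate([575, 847, 0]) cube([35, 35, 462]);
translate([106, 864, 484]) cube([504, 18, 340]);


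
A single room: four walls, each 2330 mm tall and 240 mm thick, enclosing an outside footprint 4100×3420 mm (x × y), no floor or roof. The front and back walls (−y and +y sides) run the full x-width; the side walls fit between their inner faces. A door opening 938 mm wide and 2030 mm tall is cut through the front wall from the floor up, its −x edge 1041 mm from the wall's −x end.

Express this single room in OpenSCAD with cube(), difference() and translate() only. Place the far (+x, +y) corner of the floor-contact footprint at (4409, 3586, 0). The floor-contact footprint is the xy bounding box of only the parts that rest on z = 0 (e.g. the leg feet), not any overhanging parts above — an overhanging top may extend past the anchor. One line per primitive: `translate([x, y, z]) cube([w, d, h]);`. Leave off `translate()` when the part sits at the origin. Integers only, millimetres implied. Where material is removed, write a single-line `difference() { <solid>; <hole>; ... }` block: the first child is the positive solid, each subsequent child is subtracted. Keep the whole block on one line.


difference() { translate([309, 166, 0]) cube([4100, 240, 2330]); translate([1350, 166, 0]) cube([938, 240, 2030]); }
translate([309, 3346, 0]) cube([4100, 240, 2330]);
translate([309, 406, 0]) cube([240, 2940, 2330]);
translate([4169, 406, 0]) cube([240, 2940, 2330]);


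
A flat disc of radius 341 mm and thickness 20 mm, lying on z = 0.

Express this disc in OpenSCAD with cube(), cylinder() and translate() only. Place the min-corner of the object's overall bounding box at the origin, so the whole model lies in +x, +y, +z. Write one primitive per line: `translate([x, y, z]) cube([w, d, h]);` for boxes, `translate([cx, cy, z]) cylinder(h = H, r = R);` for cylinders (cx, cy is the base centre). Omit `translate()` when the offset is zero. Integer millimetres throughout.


translate([341, 341, 0]) cylinder(h = 20, r = 341);


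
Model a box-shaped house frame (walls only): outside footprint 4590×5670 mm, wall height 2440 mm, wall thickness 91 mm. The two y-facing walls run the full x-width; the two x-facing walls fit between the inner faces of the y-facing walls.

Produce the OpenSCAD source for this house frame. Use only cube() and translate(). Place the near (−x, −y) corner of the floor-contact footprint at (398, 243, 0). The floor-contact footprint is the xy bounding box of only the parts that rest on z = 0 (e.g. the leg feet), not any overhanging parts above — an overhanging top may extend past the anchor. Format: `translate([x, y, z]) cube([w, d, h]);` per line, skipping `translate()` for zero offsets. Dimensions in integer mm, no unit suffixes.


translate([398, 243, 0]) cube([4590, 91, 2440]);
translate([398, 5822, 0]) cube([4590, 91, 2440]);
translate([398, 334, 0]) cube([91, 5488, 2440]);
translate([4897, 334, 0]) cube([91, 5488, 2440]);


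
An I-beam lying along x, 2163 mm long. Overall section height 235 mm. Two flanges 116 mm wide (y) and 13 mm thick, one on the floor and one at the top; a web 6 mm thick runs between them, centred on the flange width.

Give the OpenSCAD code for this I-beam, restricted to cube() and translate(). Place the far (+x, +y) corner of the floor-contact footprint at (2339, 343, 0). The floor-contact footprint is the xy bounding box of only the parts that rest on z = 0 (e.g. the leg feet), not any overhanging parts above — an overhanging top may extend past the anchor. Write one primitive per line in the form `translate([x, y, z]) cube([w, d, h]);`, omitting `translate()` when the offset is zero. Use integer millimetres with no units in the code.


translate([176, 227, 0]) cube([2163, 116, 13]);
translate([176, 282, 13]) cube([2163, 6, 209]);
translate([176, 227, 222]) cube([2163, 116, 13]);


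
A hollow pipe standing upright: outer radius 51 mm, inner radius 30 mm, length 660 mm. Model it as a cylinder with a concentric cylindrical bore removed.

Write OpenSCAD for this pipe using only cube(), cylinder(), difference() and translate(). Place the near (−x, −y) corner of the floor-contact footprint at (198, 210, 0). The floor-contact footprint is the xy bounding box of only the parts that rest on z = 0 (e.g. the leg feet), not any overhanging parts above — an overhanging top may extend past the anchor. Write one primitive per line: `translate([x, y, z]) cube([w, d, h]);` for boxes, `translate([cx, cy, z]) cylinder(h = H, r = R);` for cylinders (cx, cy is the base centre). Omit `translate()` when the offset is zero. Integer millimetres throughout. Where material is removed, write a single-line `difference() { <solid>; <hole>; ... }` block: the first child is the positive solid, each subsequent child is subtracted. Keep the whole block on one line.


difference() { translate([249, 261, 0]) cylinder(h = 660, r = 51); translate([249, 261, 0]) cylinder(h = 660, r = 30); }


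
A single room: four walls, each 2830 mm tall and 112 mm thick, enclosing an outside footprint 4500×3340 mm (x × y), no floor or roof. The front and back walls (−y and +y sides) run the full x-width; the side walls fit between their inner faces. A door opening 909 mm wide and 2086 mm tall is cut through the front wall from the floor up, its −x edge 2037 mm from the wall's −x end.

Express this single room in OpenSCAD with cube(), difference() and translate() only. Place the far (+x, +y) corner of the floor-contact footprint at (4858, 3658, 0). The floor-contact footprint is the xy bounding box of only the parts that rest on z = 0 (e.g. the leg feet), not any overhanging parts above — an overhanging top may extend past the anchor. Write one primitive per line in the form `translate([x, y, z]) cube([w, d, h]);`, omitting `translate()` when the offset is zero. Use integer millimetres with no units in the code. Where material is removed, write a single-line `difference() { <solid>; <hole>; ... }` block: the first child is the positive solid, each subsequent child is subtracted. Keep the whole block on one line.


difference() { translate([358, 318, 0]) cube([4500, 112, 2830]); translate([2395, 318, 0]) cube([909, 112, 2086]); }
translate([358, 3546, 0]) cube([4500, 112, 2830]);
translate([358, 430, 0]) cube([112, 3116, 2830]);
translate([4746, 430, 0]) cube([112, 3116, 2830]);


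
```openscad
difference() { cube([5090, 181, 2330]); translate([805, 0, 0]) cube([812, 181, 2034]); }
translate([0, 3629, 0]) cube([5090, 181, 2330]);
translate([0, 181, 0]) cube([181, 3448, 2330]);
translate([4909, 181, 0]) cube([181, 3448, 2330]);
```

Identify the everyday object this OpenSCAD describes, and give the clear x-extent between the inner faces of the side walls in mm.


A single room. The interior width is 4728 mm.

Four walls enclosing a rectangle with a door in the front wall — a room. Outside width 5090 minus two 181 mm walls gives 4728 mm.


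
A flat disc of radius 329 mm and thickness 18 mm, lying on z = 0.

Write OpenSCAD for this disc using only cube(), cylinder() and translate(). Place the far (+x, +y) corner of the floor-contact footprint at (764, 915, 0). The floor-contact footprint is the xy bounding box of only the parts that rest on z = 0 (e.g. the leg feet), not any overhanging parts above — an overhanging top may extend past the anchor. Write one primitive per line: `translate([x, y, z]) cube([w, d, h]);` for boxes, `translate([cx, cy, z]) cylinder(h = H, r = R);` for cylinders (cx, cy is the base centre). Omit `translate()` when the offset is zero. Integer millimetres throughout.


translate([435, 586, 0]) cylinder(h = 18, r = 329);


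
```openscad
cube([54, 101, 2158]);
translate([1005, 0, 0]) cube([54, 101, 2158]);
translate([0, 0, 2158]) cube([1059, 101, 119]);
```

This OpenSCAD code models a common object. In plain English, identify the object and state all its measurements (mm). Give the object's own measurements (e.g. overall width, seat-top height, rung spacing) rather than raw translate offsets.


A door frame. The clear opening is 951 mm wide and 2158 mm high. Two 54 mm wide jambs, 101 mm deep, stand either side of the opening from the floor to the top of the opening. A 119 mm thick head sits across the top of both jambs, spanning the full outside width of the frame.


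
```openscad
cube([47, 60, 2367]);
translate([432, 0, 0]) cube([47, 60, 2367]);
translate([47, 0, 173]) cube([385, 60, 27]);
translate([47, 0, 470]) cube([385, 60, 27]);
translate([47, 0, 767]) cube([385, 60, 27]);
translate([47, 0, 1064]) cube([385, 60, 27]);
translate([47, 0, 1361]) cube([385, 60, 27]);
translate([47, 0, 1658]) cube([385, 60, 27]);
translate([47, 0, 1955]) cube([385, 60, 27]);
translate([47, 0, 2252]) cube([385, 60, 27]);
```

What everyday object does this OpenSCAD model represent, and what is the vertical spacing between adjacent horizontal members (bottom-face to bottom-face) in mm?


A ladder. The rung spacing is 297 mm.

Two tall 47×60 posts with 8 short bars between them — a ladder. Adjacent rungs sit at z = 173 and z = 470, so the spacing is 470 − 173 = 297 mm.


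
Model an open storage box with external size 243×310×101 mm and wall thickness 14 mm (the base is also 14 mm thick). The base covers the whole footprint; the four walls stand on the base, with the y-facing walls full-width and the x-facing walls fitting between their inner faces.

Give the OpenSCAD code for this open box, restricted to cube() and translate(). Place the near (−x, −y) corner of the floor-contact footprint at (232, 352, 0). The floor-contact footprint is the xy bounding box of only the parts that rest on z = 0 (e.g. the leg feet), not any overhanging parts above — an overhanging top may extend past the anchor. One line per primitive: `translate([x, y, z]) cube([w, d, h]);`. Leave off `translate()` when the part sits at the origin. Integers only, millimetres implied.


translate([232, 352, 0]) cube([243, 310, 14]);
translate([232, 352, 14]) cube([243, 14, 87]);
translate([232, 648, 14]) cube([243, 14, 87]);
translate([232, 366, 14]) cube([14, 282, 87]);
translate([461, 366, 14]) cube([14, 282, 87]);


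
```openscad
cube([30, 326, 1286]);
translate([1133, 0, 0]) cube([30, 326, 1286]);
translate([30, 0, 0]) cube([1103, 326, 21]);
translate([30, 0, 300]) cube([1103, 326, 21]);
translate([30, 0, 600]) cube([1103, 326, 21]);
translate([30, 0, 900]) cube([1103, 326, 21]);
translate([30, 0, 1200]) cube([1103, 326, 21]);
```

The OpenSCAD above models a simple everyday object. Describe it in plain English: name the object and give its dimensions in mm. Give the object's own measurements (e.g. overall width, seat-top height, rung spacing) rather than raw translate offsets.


An open bookshelf. Two side panels, each 30 mm thick, 326 mm deep and 1286 mm tall, stand 1163 mm apart (outside-to-outside). Between them sit 5 shelves, each 21 mm thick and 326 mm deep, spanning the full gap between the sides. The bottom shelf rests on the floor (its underside at z = 0) and the clear gap between one shelf's top and the next shelf's underside is 279 mm.


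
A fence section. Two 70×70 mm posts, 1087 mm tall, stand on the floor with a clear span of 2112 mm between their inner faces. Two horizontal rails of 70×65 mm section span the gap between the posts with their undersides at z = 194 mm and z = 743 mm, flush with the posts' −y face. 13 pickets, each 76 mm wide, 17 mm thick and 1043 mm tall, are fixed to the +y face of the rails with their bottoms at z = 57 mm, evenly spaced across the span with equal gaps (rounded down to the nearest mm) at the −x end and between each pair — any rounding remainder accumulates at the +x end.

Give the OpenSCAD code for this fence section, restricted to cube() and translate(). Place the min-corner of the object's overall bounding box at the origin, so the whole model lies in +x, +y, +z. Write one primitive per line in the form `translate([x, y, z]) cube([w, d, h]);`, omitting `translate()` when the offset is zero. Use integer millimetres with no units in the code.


cube([70, 70, 1087]);
translate([2182, 0, 0]) cube([70, 70, 1087]);
translate([70, 0, 194]) cube([2112, 70, 65]);
translate([70, 0, 743]) cube([2112, 70, 65]);
translate([150, 70, 57]) cube([76, 17, 1043]);
translate([306, 70, 57]) cube([76, 17, 1043]);
translate([462, 70, 57]) cube([76, 17, 1043]);
translate([618, 70, 57]) cube([76, 17, 1043]);
translate([774, 70, 57]) cube([76, 17, 1043]);
translate([930, 70, 57]) cube([76, 17, 1043]);
translate([1086, 70, 57]) cube([76, 17, 1043]);
translate([1242, 70, 57]) cube([76, 17, 1043]);
translate([1398, 70, 57]) cube([76, 17, 1043]);
translate([1554, 70, 57]) cube([76, 17, 1043]);
translate([1710, 70, 57]) cube([76, 17, 1043]);
translate([1866, 70, 57]) cube([76, 17, 1043]);
translate([2022, 70, 57]) cube([76, 17, 1043]);


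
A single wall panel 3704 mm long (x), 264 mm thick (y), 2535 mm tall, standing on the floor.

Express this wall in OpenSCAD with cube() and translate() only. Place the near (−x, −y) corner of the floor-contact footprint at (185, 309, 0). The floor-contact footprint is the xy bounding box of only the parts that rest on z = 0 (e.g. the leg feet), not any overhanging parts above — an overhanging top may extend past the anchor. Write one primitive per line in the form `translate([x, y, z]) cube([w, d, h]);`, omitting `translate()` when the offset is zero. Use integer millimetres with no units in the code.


translate([185, 309, 0]) cube([3704, 264, 2535]);


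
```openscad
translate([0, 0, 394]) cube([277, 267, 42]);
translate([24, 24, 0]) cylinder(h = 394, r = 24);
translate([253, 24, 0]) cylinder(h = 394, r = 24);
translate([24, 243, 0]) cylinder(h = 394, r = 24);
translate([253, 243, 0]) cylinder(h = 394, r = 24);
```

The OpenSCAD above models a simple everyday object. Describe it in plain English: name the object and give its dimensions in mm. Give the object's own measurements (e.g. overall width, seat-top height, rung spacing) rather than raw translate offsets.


A simple wooden stool: a rectangular seat 277 mm (x) by 267 mm (y), 42 mm thick, top face at z = 436 mm, on four round legs, each 48 mm in diameter. The legs rest on z = 0, each leg's axis is inset half a diameter from the nearest pair of seat edges (so the leg's bounding box is flush with the corner).


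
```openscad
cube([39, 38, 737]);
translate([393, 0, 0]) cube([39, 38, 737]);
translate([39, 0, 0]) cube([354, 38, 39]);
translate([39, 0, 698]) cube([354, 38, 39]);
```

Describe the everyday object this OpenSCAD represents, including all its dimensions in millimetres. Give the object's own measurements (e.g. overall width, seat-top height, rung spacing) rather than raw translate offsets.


A rectangular picture frame lying in the x–z plane (depth along y). The opening is 354 mm wide (x) by 659 mm tall (z), surrounded by a border 39 mm wide on all four sides. The frame is 38 mm deep and is made of two full-height vertical stiles with two horizontal rails fitted between them.


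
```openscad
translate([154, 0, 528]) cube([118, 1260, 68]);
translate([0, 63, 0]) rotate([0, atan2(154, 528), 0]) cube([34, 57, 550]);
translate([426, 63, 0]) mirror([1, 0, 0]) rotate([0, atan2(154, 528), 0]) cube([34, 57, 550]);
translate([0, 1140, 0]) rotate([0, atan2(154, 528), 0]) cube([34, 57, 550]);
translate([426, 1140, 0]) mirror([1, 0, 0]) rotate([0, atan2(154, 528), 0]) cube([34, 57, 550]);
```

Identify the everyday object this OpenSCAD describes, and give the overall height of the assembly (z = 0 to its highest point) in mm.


A sawhorse. The overall height is 596 mm.

A beam across two mirrored pairs of raked legs — a sawhorse. The beam's underside is at z = 528 (matching the legs' vertical rise in atan2(154, 528)) and the beam is 68 mm tall, so its top is at 528 + 68 = 596 mm. The raked legs top out at the beam's underside, so that is the highest point.


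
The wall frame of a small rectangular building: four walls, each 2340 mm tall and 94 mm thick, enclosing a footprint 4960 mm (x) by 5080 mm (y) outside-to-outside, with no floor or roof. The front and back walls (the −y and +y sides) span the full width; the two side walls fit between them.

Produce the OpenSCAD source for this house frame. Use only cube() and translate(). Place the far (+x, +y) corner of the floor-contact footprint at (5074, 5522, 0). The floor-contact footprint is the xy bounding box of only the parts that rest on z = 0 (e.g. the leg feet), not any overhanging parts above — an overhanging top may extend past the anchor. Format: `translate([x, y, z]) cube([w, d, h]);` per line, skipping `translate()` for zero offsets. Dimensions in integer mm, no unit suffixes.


translate([114, 442, 0]) cube([4960, 94, 2340]);
translate([114, 5428, 0]) cube([4960, 94, 2340]);
translate([114, 536, 0]) cube([94, 4892, 2340]);
translate([4980, 536, 0]) cube([94, 4892, 2340]);


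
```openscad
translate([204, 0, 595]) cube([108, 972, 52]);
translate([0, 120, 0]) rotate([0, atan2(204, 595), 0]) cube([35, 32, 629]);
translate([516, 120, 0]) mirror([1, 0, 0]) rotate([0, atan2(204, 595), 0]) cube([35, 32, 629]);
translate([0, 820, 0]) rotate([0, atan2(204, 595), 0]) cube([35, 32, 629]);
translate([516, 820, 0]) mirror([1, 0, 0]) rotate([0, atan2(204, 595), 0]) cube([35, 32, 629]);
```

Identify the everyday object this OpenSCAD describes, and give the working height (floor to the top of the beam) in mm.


A sawhorse. The overall height is 647 mm.

A beam across two mirrored pairs of raked legs — a sawhorse. The beam's underside is at z = 595 (matching the legs' vertical rise in atan2(204, 595)) and the beam is 52 mm tall, so its top is at 595 + 52 = 647 mm. The raked legs top out at the beam's underside, so that is the highest point.


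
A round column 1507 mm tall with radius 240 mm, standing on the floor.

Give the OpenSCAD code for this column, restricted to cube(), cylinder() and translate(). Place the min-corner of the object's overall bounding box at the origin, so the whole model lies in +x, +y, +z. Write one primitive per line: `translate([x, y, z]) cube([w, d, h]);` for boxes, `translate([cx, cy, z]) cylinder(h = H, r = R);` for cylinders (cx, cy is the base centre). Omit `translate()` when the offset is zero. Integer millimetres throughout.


translate([240, 240, 0]) cylinder(h = 1507, r = 240);


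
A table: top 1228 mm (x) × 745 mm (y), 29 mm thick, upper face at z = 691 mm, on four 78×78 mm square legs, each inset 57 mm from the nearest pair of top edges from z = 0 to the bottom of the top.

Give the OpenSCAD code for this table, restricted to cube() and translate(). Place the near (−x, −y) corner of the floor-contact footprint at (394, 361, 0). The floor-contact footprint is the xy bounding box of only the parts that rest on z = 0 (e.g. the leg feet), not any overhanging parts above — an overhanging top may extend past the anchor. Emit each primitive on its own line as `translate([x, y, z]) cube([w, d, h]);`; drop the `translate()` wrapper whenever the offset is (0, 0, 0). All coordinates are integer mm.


translate([337, 304, 662]) cube([1228, 745, 29]);
translate([394, 361, 0]) cube([78, 78, 662]);
translate([1430, 361, 0]) cube([78, 78, 662]);
translate([394, 914, 0]) cube([78, 78, 662]);
translate([1430, 914, 0]) cube([78, 78, 662]);


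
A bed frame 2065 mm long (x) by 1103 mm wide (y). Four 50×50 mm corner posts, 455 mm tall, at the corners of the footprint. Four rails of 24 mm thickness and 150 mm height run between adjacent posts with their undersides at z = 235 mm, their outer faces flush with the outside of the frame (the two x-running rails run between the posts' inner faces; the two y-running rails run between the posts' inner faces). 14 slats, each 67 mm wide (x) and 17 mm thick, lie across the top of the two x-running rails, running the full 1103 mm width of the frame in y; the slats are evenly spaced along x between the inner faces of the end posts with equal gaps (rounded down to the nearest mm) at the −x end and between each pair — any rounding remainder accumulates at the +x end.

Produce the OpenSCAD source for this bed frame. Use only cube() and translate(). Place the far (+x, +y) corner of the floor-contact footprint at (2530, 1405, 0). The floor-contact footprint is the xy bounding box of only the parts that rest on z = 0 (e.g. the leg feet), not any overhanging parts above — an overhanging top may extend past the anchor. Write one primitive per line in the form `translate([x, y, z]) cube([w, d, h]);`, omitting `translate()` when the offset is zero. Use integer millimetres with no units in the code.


translate([465, 302, 0]) cube([50, 50, 455]);
translate([465, 1355, 0]) cube([50, 50, 455]);
translate([2480, 302, 0]) cube([50, 50, 455]);
translate([2480, 1355, 0]) cube([50, 50, 455]);
translate([515, 302, 235]) cube([1965, 24, 150]);
translate([515, 1381, 235]) cube([1965, 24, 150]);
translate([465, 352, 235]) cube([24, 1003, 150]);
translate([2506, 352, 235]) cube([24, 1003, 150]);
translate([583, 302, 385]) cube([67, 1103, 17]);
translate([718, 302, 385]) cube([67, 1103, 17]);
translate([853, 302, 385]) cube([67, 1103, 17]);
translate([988, 302, 385]) cube([67, 1103, 17]);
translate([1123, 302, 385]) cube([67, 1103, 17]);
translate([1258, 302, 385]) cube([67, 1103, 17]);
translate([1393, 302, 385]) cube([67, 1103, 17]);
translate([1528, 302, 385]) cube([67, 1103, 17]);
translate([1663, 302, 385]) cube([67, 1103, 17]);
translate([1798, 302, 385]) cube([67, 1103, 17]);
translate([1933, 302, 385]) cube([67, 1103, 17]);
translate([2068, 302, 385]) cube([67, 1103, 17]);
translate([2203, 302, 385]) cube([67, 1103, 17]);
translate([2338, 302, 385]) cube([67, 1103, 17]);


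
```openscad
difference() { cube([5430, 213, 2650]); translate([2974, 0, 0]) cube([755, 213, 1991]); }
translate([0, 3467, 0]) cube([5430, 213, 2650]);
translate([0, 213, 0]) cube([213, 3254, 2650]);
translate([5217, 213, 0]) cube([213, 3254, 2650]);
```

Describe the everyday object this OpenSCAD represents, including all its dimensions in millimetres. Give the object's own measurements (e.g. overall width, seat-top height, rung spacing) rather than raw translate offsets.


A single room: four walls, each 2650 mm tall and 213 mm thick, enclosing an outside footprint 5430×3680 mm (x × y), no floor or roof. The front and back walls (−y and +y sides) run the full x-width; the side walls fit between their inner faces. A door opening 755 mm wide and 1991 mm tall is cut through the front wall from the floor up, its −x edge 2974 mm from the wall's −x end.


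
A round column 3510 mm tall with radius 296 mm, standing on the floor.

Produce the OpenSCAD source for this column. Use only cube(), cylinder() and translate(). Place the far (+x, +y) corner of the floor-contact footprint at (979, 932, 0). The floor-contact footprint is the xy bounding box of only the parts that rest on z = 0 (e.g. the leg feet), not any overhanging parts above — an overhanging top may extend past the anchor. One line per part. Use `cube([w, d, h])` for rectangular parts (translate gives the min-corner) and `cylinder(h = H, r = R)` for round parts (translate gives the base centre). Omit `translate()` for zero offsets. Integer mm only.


translate([683, 636, 0]) cylinder(h = 3510, r = 296);


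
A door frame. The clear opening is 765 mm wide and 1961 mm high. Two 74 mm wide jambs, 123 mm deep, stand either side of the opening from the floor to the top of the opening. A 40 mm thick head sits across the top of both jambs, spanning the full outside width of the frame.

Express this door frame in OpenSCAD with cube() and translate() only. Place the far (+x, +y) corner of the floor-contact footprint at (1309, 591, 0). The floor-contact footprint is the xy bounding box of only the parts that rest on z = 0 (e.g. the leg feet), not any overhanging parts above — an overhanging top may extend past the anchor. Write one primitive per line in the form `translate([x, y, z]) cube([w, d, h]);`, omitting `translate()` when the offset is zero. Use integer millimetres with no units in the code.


translate([396, 468, 0]) cube([74, 123, 1961]);
translate([1235, 468, 0]) cube([74, 123, 1961]);
translate([396, 468, 1961]) cube([913, 123, 40]);


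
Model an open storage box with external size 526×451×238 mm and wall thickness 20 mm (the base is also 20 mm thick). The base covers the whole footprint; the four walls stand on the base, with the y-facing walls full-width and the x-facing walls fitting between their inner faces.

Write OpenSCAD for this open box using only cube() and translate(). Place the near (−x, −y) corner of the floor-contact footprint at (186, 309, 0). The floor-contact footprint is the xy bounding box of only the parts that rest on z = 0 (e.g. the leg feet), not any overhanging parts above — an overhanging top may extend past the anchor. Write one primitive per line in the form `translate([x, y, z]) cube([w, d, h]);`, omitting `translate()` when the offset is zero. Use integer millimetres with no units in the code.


translate([186, 309, 0]) cube([526, 451, 20]);
translate([186, 309, 20]) cube([526, 20, 218]);
translate([186, 740, 20]) cube([526, 20, 218]);
translate([186, 329, 20]) cube([20, 411, 218]);
translate([692, 329, 20]) cube([20, 411, 218]);


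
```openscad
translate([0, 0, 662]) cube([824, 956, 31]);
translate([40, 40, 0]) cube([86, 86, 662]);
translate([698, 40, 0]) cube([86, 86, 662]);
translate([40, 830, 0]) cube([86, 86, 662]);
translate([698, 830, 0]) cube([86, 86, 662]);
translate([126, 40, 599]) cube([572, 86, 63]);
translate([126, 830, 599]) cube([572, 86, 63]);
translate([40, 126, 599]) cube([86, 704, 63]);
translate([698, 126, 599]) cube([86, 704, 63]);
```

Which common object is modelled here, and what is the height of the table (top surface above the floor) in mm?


A table. The table height is 693 mm.

A 824×956×31 slab sits at z = 662 on four 86 mm square posts — a table. The top surface is at 662 + 31 = 693 mm.
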